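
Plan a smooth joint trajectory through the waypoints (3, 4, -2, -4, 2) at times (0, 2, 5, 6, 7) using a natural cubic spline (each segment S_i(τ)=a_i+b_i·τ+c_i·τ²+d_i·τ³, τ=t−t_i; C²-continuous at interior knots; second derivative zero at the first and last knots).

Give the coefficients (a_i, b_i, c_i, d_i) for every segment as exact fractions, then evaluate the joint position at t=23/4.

  seg 0: a=3 b=122/137 c=0 d=-107/1096
  seg 1: a=4 b=-77/274 c=-321/548 d=7/1644
  seg 2: a=-2 b=-2017/548 c=-75/137 d=1221/548
  seg 3: a=-4 b=523/274 c=3363/548 d=-1121/548
S(23/4) = -144793/35072

Δ: Δ0=1/2, Δ1=-2, Δ2=-2, Δ3=6
row 1: diag=10, rhs=-15; c'=3/10, d'=-3/2
row 2: denom=8−3·3/10=71/10; d'=(0−3·-3/2)/(71/10)=45/71
row 3: denom=4−1·10/71=274/71; d'=(48−1·45/71)/(274/71)=3363/274
back: M3=3363/274
back: M2=45/71−10/71·3363/274=-150/137
back: M1=-3/2−3/10·-150/137=-321/274
M: M0=0, M1=-321/274, M2=-150/137, M3=3363/274, M4=0
seg 0: a=3, c=M0/2=0, d=(M1−M0)/(6·2)=-107/1096, b=Δ0−h0·(2M0+M1)/6=122/137
seg 1: a=4, c=M1/2=-321/548, d=(M2−M1)/(6·3)=7/1644, b=Δ1−h1·(2M1+M2)/6=-77/274
seg 2: a=-2, c=M2/2=-75/137, d=(M3−M2)/(6·1)=1221/548, b=Δ2−h2·(2M2+M3)/6=-2017/548
seg 3: a=-4, c=M3/2=3363/548, d=(M4−M3)/(6·1)=-1121/548, b=Δ3−h3·(2M3+M4)/6=523/274
t_q=23/4 → seg 2, τ=3/4; S=-2+-2017/548·τ+-75/137·τ²+1221/548·τ³=-144793/35072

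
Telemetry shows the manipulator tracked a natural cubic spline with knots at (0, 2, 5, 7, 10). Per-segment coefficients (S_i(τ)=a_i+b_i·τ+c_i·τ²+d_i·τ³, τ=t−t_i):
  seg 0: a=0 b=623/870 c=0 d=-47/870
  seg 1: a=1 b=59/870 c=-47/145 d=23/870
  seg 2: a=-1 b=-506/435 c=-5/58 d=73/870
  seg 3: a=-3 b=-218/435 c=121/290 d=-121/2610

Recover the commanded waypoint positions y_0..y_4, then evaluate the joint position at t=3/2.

y_0=0 y_1=1 y_2=-1 y_3=-3 y_4=-2
S(3/2) = 2069/2320

y_0 = S_0(0) = a_0 = 0
y_1 = S_1(0) = a_1 = 1
y_2 = S_2(0) = a_2 = -1
y_3 = S_3(0) = a_3 = -3
y_4 = S_3(3) = -2
t_q=3/2 is in segment 0 (τ=3/2); S_0(τ)=2069/2320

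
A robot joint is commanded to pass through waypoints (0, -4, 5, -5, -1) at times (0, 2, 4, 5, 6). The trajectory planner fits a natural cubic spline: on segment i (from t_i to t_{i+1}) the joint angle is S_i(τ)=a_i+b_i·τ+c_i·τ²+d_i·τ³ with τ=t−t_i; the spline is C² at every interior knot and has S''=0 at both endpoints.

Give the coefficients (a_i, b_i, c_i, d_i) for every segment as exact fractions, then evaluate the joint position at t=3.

  seg 0: a=0 b=-923/168 c=0 d=587/672
  seg 1: a=-4 b=419/84 c=587/112 d=-1843/672
  seg 2: a=5 b=-167/24 c=-157/14 d=1373/168
  seg 3: a=-5 b=-409/84 c=745/56 d=-745/168
S(3) = 781/224

Δ: Δ0=-2, Δ1=9/2, Δ2=-10, Δ3=4
row 1: diag=8, rhs=39; c'=1/4, d'=39/8
row 2: denom=6−2·1/4=11/2; d'=(-87−2·39/8)/(11/2)=-387/22
row 3: denom=4−1·2/11=42/11; d'=(84−1·-387/22)/(42/11)=745/28
back: M3=745/28
back: M2=-387/22−2/11·745/28=-157/7
back: M1=39/8−1/4·-157/7=587/56
M: M0=0, M1=587/56, M2=-157/7, M3=745/28, M4=0
seg 0: a=0, c=M0/2=0, d=(M1−M0)/(6·2)=587/672, b=Δ0−h0·(2M0+M1)/6=-923/168
seg 1: a=-4, c=M1/2=587/112, d=(M2−M1)/(6·2)=-1843/672, b=Δ1−h1·(2M1+M2)/6=419/84
seg 2: a=5, c=M2/2=-157/14, d=(M3−M2)/(6·1)=1373/168, b=Δ2−h2·(2M2+M3)/6=-167/24
seg 3: a=-5, c=M3/2=745/56, d=(M4−M3)/(6·1)=-745/168, b=Δ3−h3·(2M3+M4)/6=-409/84
t_q=3 → seg 1, τ=1; S=-4+419/84·τ+587/112·τ²+-1843/672·τ³=781/224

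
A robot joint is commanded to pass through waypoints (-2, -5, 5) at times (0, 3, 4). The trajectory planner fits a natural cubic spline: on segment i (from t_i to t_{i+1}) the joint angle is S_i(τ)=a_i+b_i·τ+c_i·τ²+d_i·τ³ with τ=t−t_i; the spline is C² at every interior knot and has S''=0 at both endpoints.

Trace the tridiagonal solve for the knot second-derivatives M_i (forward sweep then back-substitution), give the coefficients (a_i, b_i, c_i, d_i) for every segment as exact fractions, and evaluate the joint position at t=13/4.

  seg 0: a=-2 b=-41/8 c=0 d=11/24
  seg 1: a=-5 b=29/4 c=33/8 d=-11/8
S(13/4) = -1511/512

Δ: Δ0=-1, Δ1=10
row 1: diag=8, rhs=66; c'=1/8, d'=33/4
back: M1=33/4
M: M0=0, M1=33/4, M2=0
seg 0: a=-2, c=M0/2=0, d=(M1−M0)/(6·3)=11/24, b=Δ0−h0·(2M0+M1)/6=-41/8
seg 1: a=-5, c=M1/2=33/8, d=(M2−M1)/(6·1)=-11/8, b=Δ1−h1·(2M1+M2)/6=29/4
t_q=13/4 → seg 1, τ=1/4; S=-5+29/4·τ+33/8·τ²+-11/8·τ³=-1511/512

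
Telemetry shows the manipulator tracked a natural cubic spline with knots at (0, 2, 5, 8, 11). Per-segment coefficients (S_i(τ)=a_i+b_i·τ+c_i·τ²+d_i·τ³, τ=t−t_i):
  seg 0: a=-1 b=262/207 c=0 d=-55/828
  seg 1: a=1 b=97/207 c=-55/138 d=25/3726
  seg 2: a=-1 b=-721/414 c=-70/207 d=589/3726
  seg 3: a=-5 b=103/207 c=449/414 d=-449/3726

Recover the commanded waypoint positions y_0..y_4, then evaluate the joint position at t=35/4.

y_0 = S_0(0) = a_0 = -1
y_1 = S_1(0) = a_1 = 1
y_2 = S_2(0) = a_2 = -1
y_3 = S_3(0) = a_3 = -5
y_4 = S_3(3) = 3
t_q=35/4 is in segment 3 (τ=3/4); S_3(τ)=-11975/2944

y_0=-1 y_1=1 y_2=-1 y_3=-5 y_4=3
S(35/4) = -11975/2944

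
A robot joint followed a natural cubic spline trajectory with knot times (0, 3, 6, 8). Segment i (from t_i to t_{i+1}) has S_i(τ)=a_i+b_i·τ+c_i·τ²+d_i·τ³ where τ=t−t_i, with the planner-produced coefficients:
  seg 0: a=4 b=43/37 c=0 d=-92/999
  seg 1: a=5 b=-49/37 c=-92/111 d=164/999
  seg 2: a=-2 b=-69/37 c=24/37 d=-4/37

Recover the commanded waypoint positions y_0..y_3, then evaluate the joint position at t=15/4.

y_0 = S_0(0) = a_0 = 4
y_1 = S_1(0) = a_1 = 5
y_2 = S_2(0) = a_2 = -2
y_3 = S_2(2) = -4
t_q=15/4 is in segment 1 (τ=3/4); S_1(τ)=2137/592

y_0=4 y_1=5 y_2=-2 y_3=-4
S(15/4) = 2137/592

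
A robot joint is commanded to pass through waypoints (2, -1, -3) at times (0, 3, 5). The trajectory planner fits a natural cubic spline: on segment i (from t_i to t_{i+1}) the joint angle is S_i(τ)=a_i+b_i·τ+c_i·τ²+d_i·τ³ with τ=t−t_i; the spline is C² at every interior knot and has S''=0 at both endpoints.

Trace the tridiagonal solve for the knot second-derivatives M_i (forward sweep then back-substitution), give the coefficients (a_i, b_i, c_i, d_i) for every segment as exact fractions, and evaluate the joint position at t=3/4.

  seg 0: a=2 b=-1 c=0 d=0
  seg 1: a=-1 b=-1 c=0 d=0
S(3/4) = 5/4

Δ: Δ0=-1, Δ1=-1
row 1: diag=10, rhs=0; c'=1/5, d'=0
back: M1=0
M: M0=0, M1=0, M2=0
seg 0: a=2, c=M0/2=0, d=(M1−M0)/(6·3)=0, b=Δ0−h0·(2M0+M1)/6=-1
seg 1: a=-1, c=M1/2=0, d=(M2−M1)/(6·2)=0, b=Δ1−h1·(2M1+M2)/6=-1
t_q=3/4 → seg 0, τ=3/4; S=2+-1·τ+0·τ²+0·τ³=5/4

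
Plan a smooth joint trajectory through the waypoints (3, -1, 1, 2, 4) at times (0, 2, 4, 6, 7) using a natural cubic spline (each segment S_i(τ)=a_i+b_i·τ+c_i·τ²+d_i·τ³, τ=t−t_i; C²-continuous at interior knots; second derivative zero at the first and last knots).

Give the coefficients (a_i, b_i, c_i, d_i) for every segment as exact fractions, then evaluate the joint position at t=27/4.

  seg 0: a=3 b=-118/41 c=0 d=9/41
  seg 1: a=-1 b=-10/41 c=54/41 d=-57/164
  seg 2: a=1 b=35/41 c=-63/82 d=97/328
  seg 3: a=2 b=109/82 c=165/164 d=-55/164
S(27/4) = 35911/10496

Δ: Δ0=-2, Δ1=1, Δ2=1/2, Δ3=2
row 1: diag=8, rhs=18; c'=1/4, d'=9/4
row 2: denom=8−2·1/4=15/2; d'=(-3−2·9/4)/(15/2)=-1
row 3: denom=6−2·4/15=82/15; d'=(9−2·-1)/(82/15)=165/82
back: M3=165/82
back: M2=-1−4/15·165/82=-63/41
back: M1=9/4−1/4·-63/41=108/41
M: M0=0, M1=108/41, M2=-63/41, M3=165/82, M4=0
seg 0: a=3, c=M0/2=0, d=(M1−M0)/(6·2)=9/41, b=Δ0−h0·(2M0+M1)/6=-118/41
seg 1: a=-1, c=M1/2=54/41, d=(M2−M1)/(6·2)=-57/164, b=Δ1−h1·(2M1+M2)/6=-10/41
seg 2: a=1, c=M2/2=-63/82, d=(M3−M2)/(6·2)=97/328, b=Δ2−h2·(2M2+M3)/6=35/41
seg 3: a=2, c=M3/2=165/164, d=(M4−M3)/(6·1)=-55/164, b=Δ3−h3·(2M3+M4)/6=109/82
t_q=27/4 → seg 3, τ=3/4; S=2+109/82·τ+165/164·τ²+-55/164·τ³=35911/10496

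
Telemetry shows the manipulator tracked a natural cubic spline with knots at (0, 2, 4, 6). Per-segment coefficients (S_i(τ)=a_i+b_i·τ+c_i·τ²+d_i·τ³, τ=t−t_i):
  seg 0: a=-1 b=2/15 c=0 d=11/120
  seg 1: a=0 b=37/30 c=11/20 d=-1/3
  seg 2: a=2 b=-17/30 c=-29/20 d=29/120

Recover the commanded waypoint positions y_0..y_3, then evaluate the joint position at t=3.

y_0 = S_0(0) = a_0 = -1
y_1 = S_1(0) = a_1 = 0
y_2 = S_2(0) = a_2 = 2
y_3 = S_2(2) = -3
t_q=3 is in segment 1 (τ=1); S_1(τ)=29/20

y_0=-1 y_1=0 y_2=2 y_3=-3
S(3) = 29/20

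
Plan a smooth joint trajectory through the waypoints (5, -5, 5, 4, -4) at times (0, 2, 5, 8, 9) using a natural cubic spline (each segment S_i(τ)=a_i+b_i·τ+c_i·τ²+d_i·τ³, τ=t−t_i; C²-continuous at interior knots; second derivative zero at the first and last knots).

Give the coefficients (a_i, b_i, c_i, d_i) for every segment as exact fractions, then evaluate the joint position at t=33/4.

  seg 0: a=5 b=-913/133 c=0 d=62/133
  seg 1: a=-5 b=-169/133 c=372/133 d=-1511/3591
  seg 2: a=5 b=552/133 c=-395/399 d=-604/3591
  seg 3: a=4 b=-842/133 c=-333/133 d=111/133
S(33/4) = 2765/1216

Δ: Δ0=-5, Δ1=10/3, Δ2=-1/3, Δ3=-8
row 1: diag=10, rhs=50; c'=3/10, d'=5
row 2: denom=12−3·3/10=111/10; d'=(-22−3·5)/(111/10)=-10/3
row 3: denom=8−3·10/37=266/37; d'=(-46−3·-10/3)/(266/37)=-666/133
back: M3=-666/133
back: M2=-10/3−10/37·-666/133=-790/399
back: M1=5−3/10·-790/399=744/133
M: M0=0, M1=744/133, M2=-790/399, M3=-666/133, M4=0
seg 0: a=5, c=M0/2=0, d=(M1−M0)/(6·2)=62/133, b=Δ0−h0·(2M0+M1)/6=-913/133
seg 1: a=-5, c=M1/2=372/133, d=(M2−M1)/(6·3)=-1511/3591, b=Δ1−h1·(2M1+M2)/6=-169/133
seg 2: a=5, c=M2/2=-395/399, d=(M3−M2)/(6·3)=-604/3591, b=Δ2−h2·(2M2+M3)/6=552/133
seg 3: a=4, c=M3/2=-333/133, d=(M4−M3)/(6·1)=111/133, b=Δ3−h3·(2M3+M4)/6=-842/133
t_q=33/4 → seg 3, τ=1/4; S=4+-842/133·τ+-333/133·τ²+111/133·τ³=2765/1216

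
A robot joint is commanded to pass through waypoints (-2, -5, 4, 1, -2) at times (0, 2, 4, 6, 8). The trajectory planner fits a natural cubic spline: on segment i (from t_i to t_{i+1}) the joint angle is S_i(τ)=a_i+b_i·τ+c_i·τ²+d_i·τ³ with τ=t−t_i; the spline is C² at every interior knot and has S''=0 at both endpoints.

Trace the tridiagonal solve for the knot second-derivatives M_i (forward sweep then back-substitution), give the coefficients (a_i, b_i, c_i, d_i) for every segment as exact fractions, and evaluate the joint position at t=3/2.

  seg 0: a=-2 b=-99/28 c=0 d=57/112
  seg 1: a=-5 b=18/7 c=171/56 d=-117/112
  seg 2: a=4 b=9/4 c=-45/14 d=75/112
  seg 3: a=1 b=-18/7 c=45/56 d=-15/112
S(3/2) = -715/128

Δ: Δ0=-3/2, Δ1=9/2, Δ2=-3/2, Δ3=-3/2
row 1: diag=8, rhs=36; c'=1/4, d'=9/2
row 2: denom=8−2·1/4=15/2; d'=(-36−2·9/2)/(15/2)=-6
row 3: denom=8−2·4/15=112/15; d'=(0−2·-6)/(112/15)=45/28
back: M3=45/28
back: M2=-6−4/15·45/28=-45/7
back: M1=9/2−1/4·-45/7=171/28
M: M0=0, M1=171/28, M2=-45/7, M3=45/28, M4=0
seg 0: a=-2, c=M0/2=0, d=(M1−M0)/(6·2)=57/112, b=Δ0−h0·(2M0+M1)/6=-99/28
seg 1: a=-5, c=M1/2=171/56, d=(M2−M1)/(6·2)=-117/112, b=Δ1−h1·(2M1+M2)/6=18/7
seg 2: a=4, c=M2/2=-45/14, d=(M3−M2)/(6·2)=75/112, b=Δ2−h2·(2M2+M3)/6=9/4
seg 3: a=1, c=M3/2=45/56, d=(M4−M3)/(6·2)=-15/112, b=Δ3−h3·(2M3+M4)/6=-18/7
t_q=3/2 → seg 0, τ=3/2; S=-2+-99/28·τ+0·τ²+57/112·τ³=-715/128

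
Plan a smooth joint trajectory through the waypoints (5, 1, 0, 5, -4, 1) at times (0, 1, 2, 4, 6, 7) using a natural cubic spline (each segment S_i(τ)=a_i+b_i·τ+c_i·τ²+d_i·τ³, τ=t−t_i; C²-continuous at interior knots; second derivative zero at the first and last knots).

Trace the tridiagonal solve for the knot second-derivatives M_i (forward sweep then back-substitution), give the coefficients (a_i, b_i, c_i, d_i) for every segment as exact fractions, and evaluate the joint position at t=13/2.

  seg 0: a=5 b=-1027/229 c=0 d=111/229
  seg 1: a=1 b=-694/229 c=333/229 d=132/229
  seg 2: a=0 b=368/229 c=729/229 d=-2507/1832
  seg 3: a=5 b=-953/458 c=-4605/916 d=3497/1832
  seg 4: a=-4 b=164/229 c=2943/458 d=-981/458
S(13/2) = -8439/3664

Δ: Δ0=-4, Δ1=-1, Δ2=5/2, Δ3=-9/2, Δ4=5
row 1: diag=4, rhs=18; c'=1/4, d'=9/2
row 2: denom=6−1·1/4=23/4; d'=(21−1·9/2)/(23/4)=66/23
row 3: denom=8−2·8/23=168/23; d'=(-42−2·66/23)/(168/23)=-183/28
row 4: denom=6−2·23/84=229/42; d'=(57−2·-183/28)/(229/42)=2943/229
back: M4=2943/229
back: M3=-183/28−23/84·2943/229=-4605/458
back: M2=66/23−8/23·-4605/458=1458/229
back: M1=9/2−1/4·1458/229=666/229
M: M0=0, M1=666/229, M2=1458/229, M3=-4605/458, M4=2943/229, M5=0
seg 0: a=5, c=M0/2=0, d=(M1−M0)/(6·1)=111/229, b=Δ0−h0·(2M0+M1)/6=-1027/229
seg 1: a=1, c=M1/2=333/229, d=(M2−M1)/(6·1)=132/229, b=Δ1−h1·(2M1+M2)/6=-694/229
seg 2: a=0, c=M2/2=729/229, d=(M3−M2)/(6·2)=-2507/1832, b=Δ2−h2·(2M2+M3)/6=368/229
seg 3: a=5, c=M3/2=-4605/916, d=(M4−M3)/(6·2)=3497/1832, b=Δ3−h3·(2M3+M4)/6=-953/458
seg 4: a=-4, c=M4/2=2943/458, d=(M5−M4)/(6·1)=-981/458, b=Δ4−h4·(2M4+M5)/6=164/229
t_q=13/2 → seg 4, τ=1/2; S=-4+164/229·τ+2943/458·τ²+-981/458·τ³=-8439/3664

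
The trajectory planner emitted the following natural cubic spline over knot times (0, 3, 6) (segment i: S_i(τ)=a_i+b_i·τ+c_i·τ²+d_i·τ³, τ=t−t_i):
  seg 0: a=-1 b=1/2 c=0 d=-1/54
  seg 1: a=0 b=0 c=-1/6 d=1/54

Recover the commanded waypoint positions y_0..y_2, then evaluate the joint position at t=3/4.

y_0 = S_0(0) = a_0 = -1
y_1 = S_1(0) = a_1 = 0
y_2 = S_1(3) = -1
t_q=3/4 is in segment 0 (τ=3/4); S_0(τ)=-81/128

y_0=-1 y_1=0 y_2=-1
S(3/4) = -81/128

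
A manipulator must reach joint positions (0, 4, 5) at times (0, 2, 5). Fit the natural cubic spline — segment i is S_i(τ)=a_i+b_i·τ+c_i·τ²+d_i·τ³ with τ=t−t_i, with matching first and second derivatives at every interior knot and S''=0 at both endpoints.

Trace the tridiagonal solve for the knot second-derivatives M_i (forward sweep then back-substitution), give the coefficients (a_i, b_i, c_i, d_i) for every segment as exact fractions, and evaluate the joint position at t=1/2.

Δ: Δ0=2, Δ1=1/3
row 1: diag=10, rhs=-10; c'=3/10, d'=-1
back: M1=-1
M: M0=0, M1=-1, M2=0
seg 0: a=0, c=M0/2=0, d=(M1−M0)/(6·2)=-1/12, b=Δ0−h0·(2M0+M1)/6=7/3
seg 1: a=4, c=M1/2=-1/2, d=(M2−M1)/(6·3)=1/18, b=Δ1−h1·(2M1+M2)/6=4/3
t_q=1/2 → seg 0, τ=1/2; S=0+7/3·τ+0·τ²+-1/12·τ³=37/32

  seg 0: a=0 b=7/3 c=0 d=-1/12
  seg 1: a=4 b=4/3 c=-1/2 d=1/18
S(1/2) = 37/32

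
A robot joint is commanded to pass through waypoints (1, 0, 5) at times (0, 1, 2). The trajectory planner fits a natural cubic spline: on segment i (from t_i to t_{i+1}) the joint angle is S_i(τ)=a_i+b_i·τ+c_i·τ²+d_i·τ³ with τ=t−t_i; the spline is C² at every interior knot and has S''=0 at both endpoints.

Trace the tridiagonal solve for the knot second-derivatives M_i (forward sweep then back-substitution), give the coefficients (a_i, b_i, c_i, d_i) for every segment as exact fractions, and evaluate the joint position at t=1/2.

Δ: Δ0=-1, Δ1=5
row 1: diag=4, rhs=36; c'=1/4, d'=9
back: M1=9
M: M0=0, M1=9, M2=0
seg 0: a=1, c=M0/2=0, d=(M1−M0)/(6·1)=3/2, b=Δ0−h0·(2M0+M1)/6=-5/2
seg 1: a=0, c=M1/2=9/2, d=(M2−M1)/(6·1)=-3/2, b=Δ1−h1·(2M1+M2)/6=2
t_q=1/2 → seg 0, τ=1/2; S=1+-5/2·τ+0·τ²+3/2·τ³=-1/16

  seg 0: a=1 b=-5/2 c=0 d=3/2
  seg 1: a=0 b=2 c=9/2 d=-3/2
S(1/2) = -1/16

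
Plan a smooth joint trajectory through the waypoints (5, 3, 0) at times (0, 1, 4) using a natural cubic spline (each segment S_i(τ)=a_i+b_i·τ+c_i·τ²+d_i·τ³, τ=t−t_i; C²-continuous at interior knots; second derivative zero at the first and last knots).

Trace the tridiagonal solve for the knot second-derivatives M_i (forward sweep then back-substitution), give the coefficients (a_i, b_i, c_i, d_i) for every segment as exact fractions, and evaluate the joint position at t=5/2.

Δ: Δ0=-2, Δ1=-1
row 1: diag=8, rhs=6; c'=3/8, d'=3/4
back: M1=3/4
M: M0=0, M1=3/4, M2=0
seg 0: a=5, c=M0/2=0, d=(M1−M0)/(6·1)=1/8, b=Δ0−h0·(2M0+M1)/6=-17/8
seg 1: a=3, c=M1/2=3/8, d=(M2−M1)/(6·3)=-1/24, b=Δ1−h1·(2M1+M2)/6=-7/4
t_q=5/2 → seg 1, τ=3/2; S=3+-7/4·τ+3/8·τ²+-1/24·τ³=69/64

  seg 0: a=5 b=-17/8 c=0 d=1/8
  seg 1: a=3 b=-7/4 c=3/8 d=-1/24
S(5/2) = 69/64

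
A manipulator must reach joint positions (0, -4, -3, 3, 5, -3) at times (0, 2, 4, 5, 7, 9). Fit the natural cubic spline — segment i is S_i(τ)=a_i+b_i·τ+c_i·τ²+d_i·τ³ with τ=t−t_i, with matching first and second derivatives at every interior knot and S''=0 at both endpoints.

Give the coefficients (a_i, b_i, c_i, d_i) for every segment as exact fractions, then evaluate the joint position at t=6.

  seg 0: a=0 b=-82/39 c=0 d=1/39
  seg 1: a=-4 b=-70/39 c=2/13 d=155/312
  seg 2: a=-3 b=373/78 c=163/52 d=-23/12
  seg 3: a=3 b=827/156 c=-34/13 d=145/624
  seg 4: a=5 b=-185/78 c=-127/104 d=127/624
S(6) = 1231/208

Δ: Δ0=-2, Δ1=1/2, Δ2=6, Δ3=1, Δ4=-4
row 1: diag=8, rhs=15; c'=1/4, d'=15/8
row 2: denom=6−2·1/4=11/2; d'=(33−2·15/8)/(11/2)=117/22
row 3: denom=6−1·2/11=64/11; d'=(-30−1·117/22)/(64/11)=-777/128
row 4: denom=8−2·11/32=117/16; d'=(-30−2·-777/128)/(117/16)=-127/52
back: M4=-127/52
back: M3=-777/128−11/32·-127/52=-68/13
back: M2=117/22−2/11·-68/13=163/26
back: M1=15/8−1/4·163/26=4/13
M: M0=0, M1=4/13, M2=163/26, M3=-68/13, M4=-127/52, M5=0
seg 0: a=0, c=M0/2=0, d=(M1−M0)/(6·2)=1/39, b=Δ0−h0·(2M0+M1)/6=-82/39
seg 1: a=-4, c=M1/2=2/13, d=(M2−M1)/(6·2)=155/312, b=Δ1−h1·(2M1+M2)/6=-70/39
seg 2: a=-3, c=M2/2=163/52, d=(M3−M2)/(6·1)=-23/12, b=Δ2−h2·(2M2+M3)/6=373/78
seg 3: a=3, c=M3/2=-34/13, d=(M4−M3)/(6·2)=145/624, b=Δ3−h3·(2M3+M4)/6=827/156
seg 4: a=5, c=M4/2=-127/104, d=(M5−M4)/(6·2)=127/624, b=Δ4−h4·(2M4+M5)/6=-185/78
t_q=6 → seg 3, τ=1; S=3+827/156·τ+-34/13·τ²+145/624·τ³=1231/208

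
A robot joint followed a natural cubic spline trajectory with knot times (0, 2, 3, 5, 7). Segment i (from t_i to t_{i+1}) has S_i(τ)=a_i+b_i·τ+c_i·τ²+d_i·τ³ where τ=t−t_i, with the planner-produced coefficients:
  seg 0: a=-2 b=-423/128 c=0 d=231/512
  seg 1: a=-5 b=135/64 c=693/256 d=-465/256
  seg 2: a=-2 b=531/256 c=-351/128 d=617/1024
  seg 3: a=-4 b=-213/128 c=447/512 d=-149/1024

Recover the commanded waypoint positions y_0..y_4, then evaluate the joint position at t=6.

y_0=-2 y_1=-5 y_2=-2 y_3=-4 y_4=-5
S(6) = -5055/1024

y_0 = S_0(0) = a_0 = -2
y_1 = S_1(0) = a_1 = -5
y_2 = S_2(0) = a_2 = -2
y_3 = S_3(0) = a_3 = -4
y_4 = S_3(2) = -5
t_q=6 is in segment 3 (τ=1); S_3(τ)=-5055/1024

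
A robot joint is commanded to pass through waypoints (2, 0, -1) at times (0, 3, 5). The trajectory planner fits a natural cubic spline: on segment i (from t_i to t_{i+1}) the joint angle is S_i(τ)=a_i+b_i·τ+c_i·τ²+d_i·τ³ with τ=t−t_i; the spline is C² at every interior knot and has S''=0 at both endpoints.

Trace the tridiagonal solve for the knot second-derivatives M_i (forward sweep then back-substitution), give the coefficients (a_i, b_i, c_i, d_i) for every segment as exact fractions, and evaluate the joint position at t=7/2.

Δ: Δ0=-2/3, Δ1=-1/2
row 1: diag=10, rhs=1; c'=1/5, d'=1/10
back: M1=1/10
M: M0=0, M1=1/10, M2=0
seg 0: a=2, c=M0/2=0, d=(M1−M0)/(6·3)=1/180, b=Δ0−h0·(2M0+M1)/6=-43/60
seg 1: a=0, c=M1/2=1/20, d=(M2−M1)/(6·2)=-1/120, b=Δ1−h1·(2M1+M2)/6=-17/30
t_q=7/2 → seg 1, τ=1/2; S=0+-17/30·τ+1/20·τ²+-1/120·τ³=-87/320

  seg 0: a=2 b=-43/60 c=0 d=1/180
  seg 1: a=0 b=-17/30 c=1/20 d=-1/120
S(7/2) = -87/320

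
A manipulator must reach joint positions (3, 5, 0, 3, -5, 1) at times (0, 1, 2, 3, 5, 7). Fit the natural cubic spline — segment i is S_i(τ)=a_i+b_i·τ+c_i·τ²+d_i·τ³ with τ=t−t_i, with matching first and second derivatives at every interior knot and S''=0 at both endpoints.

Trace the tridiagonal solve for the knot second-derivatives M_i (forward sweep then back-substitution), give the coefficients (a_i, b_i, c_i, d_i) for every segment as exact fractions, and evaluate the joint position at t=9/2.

  seg 0: a=3 b=1427/314 c=0 d=-799/314
  seg 1: a=5 b=-485/157 c=-2397/314 d=1797/314
  seg 2: a=0 b=-373/314 c=1497/157 d=-1679/314
  seg 3: a=3 b=289/157 c=-2043/314 d=563/314
  seg 4: a=-5 b=-419/157 c=1335/314 d=-445/628
S(9/2) = -7101/2512

Δ: Δ0=2, Δ1=-5, Δ2=3, Δ3=-4, Δ4=3
row 1: diag=4, rhs=-42; c'=1/4, d'=-21/2
row 2: denom=4−1·1/4=15/4; d'=(48−1·-21/2)/(15/4)=78/5
row 3: denom=6−1·4/15=86/15; d'=(-42−1·78/5)/(86/15)=-432/43
row 4: denom=8−2·15/43=314/43; d'=(42−2·-432/43)/(314/43)=1335/157
back: M4=1335/157
back: M3=-432/43−15/43·1335/157=-2043/157
back: M2=78/5−4/15·-2043/157=2994/157
back: M1=-21/2−1/4·2994/157=-2397/157
M: M0=0, M1=-2397/157, M2=2994/157, M3=-2043/157, M4=1335/157, M5=0
seg 0: a=3, c=M0/2=0, d=(M1−M0)/(6·1)=-799/314, b=Δ0−h0·(2M0+M1)/6=1427/314
seg 1: a=5, c=M1/2=-2397/314, d=(M2−M1)/(6·1)=1797/314, b=Δ1−h1·(2M1+M2)/6=-485/157
seg 2: a=0, c=M2/2=1497/157, d=(M3−M2)/(6·1)=-1679/314, b=Δ2−h2·(2M2+M3)/6=-373/314
seg 3: a=3, c=M3/2=-2043/314, d=(M4−M3)/(6·2)=563/314, b=Δ3−h3·(2M3+M4)/6=289/157
seg 4: a=-5, c=M4/2=1335/314, d=(M5−M4)/(6·2)=-445/628, b=Δ4−h4·(2M4+M5)/6=-419/157
t_q=9/2 → seg 3, τ=3/2; S=3+289/157·τ+-2043/314·τ²+563/314·τ³=-7101/2512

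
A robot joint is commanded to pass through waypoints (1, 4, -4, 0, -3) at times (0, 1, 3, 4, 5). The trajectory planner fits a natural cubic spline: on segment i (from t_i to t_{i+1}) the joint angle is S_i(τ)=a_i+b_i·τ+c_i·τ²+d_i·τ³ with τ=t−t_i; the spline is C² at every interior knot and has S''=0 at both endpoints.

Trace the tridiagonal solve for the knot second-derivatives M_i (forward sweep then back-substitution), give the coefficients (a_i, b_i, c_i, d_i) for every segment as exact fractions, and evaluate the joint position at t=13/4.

Δ: Δ0=3, Δ1=-4, Δ2=4, Δ3=-3
row 1: diag=6, rhs=-42; c'=1/3, d'=-7
row 2: denom=6−2·1/3=16/3; d'=(48−2·-7)/(16/3)=93/8
row 3: denom=4−1·3/16=61/16; d'=(-42−1·93/8)/(61/16)=-858/61
back: M3=-858/61
back: M2=93/8−3/16·-858/61=870/61
back: M1=-7−1/3·870/61=-717/61
M: M0=0, M1=-717/61, M2=870/61, M3=-858/61, M4=0
seg 0: a=1, c=M0/2=0, d=(M1−M0)/(6·1)=-239/122, b=Δ0−h0·(2M0+M1)/6=605/122
seg 1: a=4, c=M1/2=-717/122, d=(M2−M1)/(6·2)=529/244, b=Δ1−h1·(2M1+M2)/6=-56/61
seg 2: a=-4, c=M2/2=435/61, d=(M3−M2)/(6·1)=-288/61, b=Δ2−h2·(2M2+M3)/6=97/61
seg 3: a=0, c=M3/2=-429/61, d=(M4−M3)/(6·1)=143/61, b=Δ3−h3·(2M3+M4)/6=103/61
t_q=13/4 → seg 2, τ=1/4; S=-4+97/61·τ+435/61·τ²+-288/61·τ³=-3153/976

  seg 0: a=1 b=605/122 c=0 d=-239/122
  seg 1: a=4 b=-56/61 c=-717/122 d=529/244
  seg 2: a=-4 b=97/61 c=435/61 d=-288/61
  seg 3: a=0 b=103/61 c=-429/61 d=143/61
S(13/4) = -3153/976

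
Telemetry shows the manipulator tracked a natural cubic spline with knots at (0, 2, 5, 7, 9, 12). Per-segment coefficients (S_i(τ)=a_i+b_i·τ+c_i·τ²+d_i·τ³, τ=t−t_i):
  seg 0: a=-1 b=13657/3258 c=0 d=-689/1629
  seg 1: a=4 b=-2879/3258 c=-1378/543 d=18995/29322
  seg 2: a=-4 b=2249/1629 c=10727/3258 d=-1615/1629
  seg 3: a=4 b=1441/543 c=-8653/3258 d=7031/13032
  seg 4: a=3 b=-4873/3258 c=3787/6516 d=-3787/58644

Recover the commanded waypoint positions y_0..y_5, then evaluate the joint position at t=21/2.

y_0 = S_0(0) = a_0 = -1
y_1 = S_1(0) = a_1 = 4
y_2 = S_2(0) = a_2 = -4
y_3 = S_3(0) = a_3 = 4
y_4 = S_4(0) = a_4 = 3
y_5 = S_4(3) = 2
t_q=21/2 is in segment 4 (τ=3/2); S_4(τ)=10693/5792

y_0=-1 y_1=4 y_2=-4 y_3=4 y_4=3 y_5=2
S(21/2) = 10693/5792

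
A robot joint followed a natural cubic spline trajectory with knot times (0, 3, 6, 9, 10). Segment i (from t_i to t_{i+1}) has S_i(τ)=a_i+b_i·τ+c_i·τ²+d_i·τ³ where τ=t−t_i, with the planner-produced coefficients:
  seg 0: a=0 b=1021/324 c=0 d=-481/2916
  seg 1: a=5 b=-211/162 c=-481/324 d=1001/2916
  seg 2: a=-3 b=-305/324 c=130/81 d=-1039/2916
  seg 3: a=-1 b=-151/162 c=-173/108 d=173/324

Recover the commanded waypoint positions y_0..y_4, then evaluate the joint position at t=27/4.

y_0 = S_0(0) = a_0 = 0
y_1 = S_1(0) = a_1 = 5
y_2 = S_2(0) = a_2 = -3
y_3 = S_3(0) = a_3 = -1
y_4 = S_3(1) = -3
t_q=27/4 is in segment 2 (τ=3/4); S_2(τ)=-6805/2304

y_0=0 y_1=5 y_2=-3 y_3=-1 y_4=-3
S(27/4) = -6805/2304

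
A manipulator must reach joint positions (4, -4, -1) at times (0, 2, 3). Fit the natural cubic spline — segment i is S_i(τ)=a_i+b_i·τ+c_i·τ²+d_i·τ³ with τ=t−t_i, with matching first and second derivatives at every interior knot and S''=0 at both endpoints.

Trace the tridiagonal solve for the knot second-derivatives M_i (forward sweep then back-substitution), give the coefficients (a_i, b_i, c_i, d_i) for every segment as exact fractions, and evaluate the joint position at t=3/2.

Δ: Δ0=-4, Δ1=3
row 1: diag=6, rhs=42; c'=1/6, d'=7
back: M1=7
M: M0=0, M1=7, M2=0
seg 0: a=4, c=M0/2=0, d=(M1−M0)/(6·2)=7/12, b=Δ0−h0·(2M0+M1)/6=-19/3
seg 1: a=-4, c=M1/2=7/2, d=(M2−M1)/(6·1)=-7/6, b=Δ1−h1·(2M1+M2)/6=2/3
t_q=3/2 → seg 0, τ=3/2; S=4+-19/3·τ+0·τ²+7/12·τ³=-113/32

  seg 0: a=4 b=-19/3 c=0 d=7/12
  seg 1: a=-4 b=2/3 c=7/2 d=-7/6
S(3/2) = -113/32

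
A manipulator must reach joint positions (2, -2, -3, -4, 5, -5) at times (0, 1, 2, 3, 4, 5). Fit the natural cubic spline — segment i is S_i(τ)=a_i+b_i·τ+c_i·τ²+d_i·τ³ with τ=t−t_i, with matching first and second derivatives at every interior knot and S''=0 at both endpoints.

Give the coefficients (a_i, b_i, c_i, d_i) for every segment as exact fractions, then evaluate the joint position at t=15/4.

Δ: Δ0=-4, Δ1=-1, Δ2=-1, Δ3=9, Δ4=-10
row 1: diag=4, rhs=18; c'=1/4, d'=9/2
row 2: denom=4−1·1/4=15/4; d'=(0−1·9/2)/(15/4)=-6/5
row 3: denom=4−1·4/15=56/15; d'=(60−1·-6/5)/(56/15)=459/28
row 4: denom=4−1·15/56=209/56; d'=(-114−1·459/28)/(209/56)=-7302/209
back: M4=-7302/209
back: M3=459/28−15/56·-7302/209=5382/209
back: M2=-6/5−4/15·5382/209=-1686/209
back: M1=9/2−1/4·-1686/209=1362/209
M: M0=0, M1=1362/209, M2=-1686/209, M3=5382/209, M4=-7302/209, M5=0
seg 0: a=2, c=M0/2=0, d=(M1−M0)/(6·1)=227/209, b=Δ0−h0·(2M0+M1)/6=-1063/209
seg 1: a=-2, c=M1/2=681/209, d=(M2−M1)/(6·1)=-508/209, b=Δ1−h1·(2M1+M2)/6=-382/209
seg 2: a=-3, c=M2/2=-843/209, d=(M3−M2)/(6·1)=62/11, b=Δ2−h2·(2M2+M3)/6=-544/209
seg 3: a=-4, c=M3/2=2691/209, d=(M4−M3)/(6·1)=-2114/209, b=Δ3−h3·(2M3+M4)/6=1304/209
seg 4: a=5, c=M4/2=-3651/209, d=(M5−M4)/(6·1)=1217/209, b=Δ4−h4·(2M4+M5)/6=344/209
t_q=15/4 → seg 3, τ=3/4; S=-4+1304/209·τ+2691/209·τ²+-2114/209·τ³=24443/6688

  seg 0: a=2 b=-1063/209 c=0 d=227/209
  seg 1: a=-2 b=-382/209 c=681/209 d=-508/209
  seg 2: a=-3 b=-544/209 c=-843/209 d=62/11
  seg 3: a=-4 b=1304/209 c=2691/209 d=-2114/209
  seg 4: a=5 b=344/209 c=-3651/209 d=1217/209
S(15/4) = 24443/6688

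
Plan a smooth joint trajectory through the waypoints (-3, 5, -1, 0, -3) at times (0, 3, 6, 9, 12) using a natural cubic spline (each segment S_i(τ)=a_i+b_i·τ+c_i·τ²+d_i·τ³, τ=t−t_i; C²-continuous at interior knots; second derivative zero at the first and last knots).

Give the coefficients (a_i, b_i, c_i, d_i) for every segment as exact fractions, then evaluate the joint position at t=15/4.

  seg 0: a=-3 b=115/28 c=0 d=-121/756
  seg 1: a=5 b=-3/14 c=-121/84 d=71/252
  seg 2: a=-1 b=-5/4 c=23/21 d=-143/756
  seg 3: a=0 b=3/14 c=-17/28 d=17/252
S(15/4) = 7433/1792

Δ: Δ0=8/3, Δ1=-2, Δ2=1/3, Δ3=-1
row 1: diag=12, rhs=-28; c'=1/4, d'=-7/3
row 2: denom=12−3·1/4=45/4; d'=(14−3·-7/3)/(45/4)=28/15
row 3: denom=12−3·4/15=56/5; d'=(-8−3·28/15)/(56/5)=-17/14
back: M3=-17/14
back: M2=28/15−4/15·-17/14=46/21
back: M1=-7/3−1/4·46/21=-121/42
M: M0=0, M1=-121/42, M2=46/21, M3=-17/14, M4=0
seg 0: a=-3, c=M0/2=0, d=(M1−M0)/(6·3)=-121/756, b=Δ0−h0·(2M0+M1)/6=115/28
seg 1: a=5, c=M1/2=-121/84, d=(M2−M1)/(6·3)=71/252, b=Δ1−h1·(2M1+M2)/6=-3/14
seg 2: a=-1, c=M2/2=23/21, d=(M3−M2)/(6·3)=-143/756, b=Δ2−h2·(2M2+M3)/6=-5/4
seg 3: a=0, c=M3/2=-17/28, d=(M4−M3)/(6·3)=17/252, b=Δ3−h3·(2M3+M4)/6=3/14
t_q=15/4 → seg 1, τ=3/4; S=5+-3/14·τ+-121/84·τ²+71/252·τ³=7433/1792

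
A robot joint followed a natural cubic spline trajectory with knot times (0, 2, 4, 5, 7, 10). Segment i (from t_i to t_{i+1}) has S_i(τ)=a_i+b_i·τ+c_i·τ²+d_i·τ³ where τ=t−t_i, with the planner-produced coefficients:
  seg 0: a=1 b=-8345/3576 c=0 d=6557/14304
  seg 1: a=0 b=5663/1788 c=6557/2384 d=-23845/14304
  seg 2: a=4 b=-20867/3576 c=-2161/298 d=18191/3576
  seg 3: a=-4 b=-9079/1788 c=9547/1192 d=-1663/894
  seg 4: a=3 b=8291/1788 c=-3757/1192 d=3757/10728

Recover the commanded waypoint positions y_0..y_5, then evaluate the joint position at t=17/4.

y_0 = S_0(0) = a_0 = 1
y_1 = S_1(0) = a_1 = 0
y_2 = S_2(0) = a_2 = 4
y_3 = S_3(0) = a_3 = -4
y_4 = S_4(0) = a_4 = 3
y_5 = S_4(3) = -2
t_q=17/4 is in segment 2 (τ=1/4); S_2(τ)=165349/76288

y_0=1 y_1=0 y_2=4 y_3=-4 y_4=3 y_5=-2
S(17/4) = 165349/76288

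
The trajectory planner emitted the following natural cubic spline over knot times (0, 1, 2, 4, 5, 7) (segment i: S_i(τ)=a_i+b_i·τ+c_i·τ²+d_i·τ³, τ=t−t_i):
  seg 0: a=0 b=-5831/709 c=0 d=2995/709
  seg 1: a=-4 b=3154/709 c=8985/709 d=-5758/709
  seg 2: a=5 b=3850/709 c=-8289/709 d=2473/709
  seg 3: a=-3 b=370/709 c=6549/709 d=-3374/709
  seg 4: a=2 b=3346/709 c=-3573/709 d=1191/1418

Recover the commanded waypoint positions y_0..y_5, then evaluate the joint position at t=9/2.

y_0=0 y_1=-4 y_2=5 y_3=-3 y_4=2 y_5=-2
S(9/2) = -1453/1418

y_0 = S_0(0) = a_0 = 0
y_1 = S_1(0) = a_1 = -4
y_2 = S_2(0) = a_2 = 5
y_3 = S_3(0) = a_3 = -3
y_4 = S_4(0) = a_4 = 2
y_5 = S_4(2) = -2
t_q=9/2 is in segment 3 (τ=1/2); S_3(τ)=-1453/1418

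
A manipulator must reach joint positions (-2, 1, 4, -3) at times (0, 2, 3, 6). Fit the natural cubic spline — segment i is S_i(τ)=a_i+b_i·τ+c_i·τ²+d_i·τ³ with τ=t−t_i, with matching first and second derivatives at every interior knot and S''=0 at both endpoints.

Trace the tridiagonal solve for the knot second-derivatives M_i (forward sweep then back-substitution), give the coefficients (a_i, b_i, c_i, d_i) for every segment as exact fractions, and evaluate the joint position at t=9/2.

Δ: Δ0=3/2, Δ1=3, Δ2=-7/3
row 1: diag=6, rhs=9; c'=1/6, d'=3/2
row 2: denom=8−1·1/6=47/6; d'=(-32−1·3/2)/(47/6)=-201/47
back: M2=-201/47
back: M1=3/2−1/6·-201/47=104/47
M: M0=0, M1=104/47, M2=-201/47, M3=0
seg 0: a=-2, c=M0/2=0, d=(M1−M0)/(6·2)=26/141, b=Δ0−h0·(2M0+M1)/6=215/282
seg 1: a=1, c=M1/2=52/47, d=(M2−M1)/(6·1)=-305/282, b=Δ1−h1·(2M1+M2)/6=839/282
seg 2: a=4, c=M2/2=-201/94, d=(M3−M2)/(6·3)=67/282, b=Δ2−h2·(2M2+M3)/6=274/141
t_q=9/2 → seg 2, τ=3/2; S=4+274/141·τ+-201/94·τ²+67/282·τ³=2185/752

  seg 0: a=-2 b=215/282 c=0 d=26/141
  seg 1: a=1 b=839/282 c=52/47 d=-305/282
  seg 2: a=4 b=274/141 c=-201/94 d=67/282
S(9/2) = 2185/752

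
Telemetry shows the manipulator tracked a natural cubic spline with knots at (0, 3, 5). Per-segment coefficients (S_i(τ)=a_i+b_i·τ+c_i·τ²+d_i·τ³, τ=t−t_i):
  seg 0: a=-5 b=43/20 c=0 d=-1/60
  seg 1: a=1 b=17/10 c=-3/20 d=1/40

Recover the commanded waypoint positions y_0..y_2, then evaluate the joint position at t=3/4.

y_0=-5 y_1=1 y_2=4
S(3/4) = -869/256

y_0 = S_0(0) = a_0 = -5
y_1 = S_1(0) = a_1 = 1
y_2 = S_1(2) = 4
t_q=3/4 is in segment 0 (τ=3/4); S_0(τ)=-869/256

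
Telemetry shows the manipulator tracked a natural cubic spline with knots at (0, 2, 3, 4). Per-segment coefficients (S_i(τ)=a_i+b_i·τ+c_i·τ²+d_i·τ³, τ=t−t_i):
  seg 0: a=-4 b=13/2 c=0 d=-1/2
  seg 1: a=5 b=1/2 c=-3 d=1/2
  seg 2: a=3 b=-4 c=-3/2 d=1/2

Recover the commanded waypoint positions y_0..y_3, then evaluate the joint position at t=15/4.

y_0=-4 y_1=5 y_2=3 y_3=-2
S(15/4) = -81/128

y_0 = S_0(0) = a_0 = -4
y_1 = S_1(0) = a_1 = 5
y_2 = S_2(0) = a_2 = 3
y_3 = S_2(1) = -2
t_q=15/4 is in segment 2 (τ=3/4); S_2(τ)=-81/128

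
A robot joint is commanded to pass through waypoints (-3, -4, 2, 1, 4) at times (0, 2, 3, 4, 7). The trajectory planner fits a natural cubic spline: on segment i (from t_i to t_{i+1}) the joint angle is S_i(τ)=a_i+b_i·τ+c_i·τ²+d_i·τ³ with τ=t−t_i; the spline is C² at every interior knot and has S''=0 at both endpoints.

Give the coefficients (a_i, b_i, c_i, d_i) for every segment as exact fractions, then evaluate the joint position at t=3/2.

Δ: Δ0=-1/2, Δ1=6, Δ2=-1, Δ3=1
row 1: diag=6, rhs=39; c'=1/6, d'=13/2
row 2: denom=4−1·1/6=23/6; d'=(-42−1·13/2)/(23/6)=-291/23
row 3: denom=8−1·6/23=178/23; d'=(12−1·-291/23)/(178/23)=567/178
back: M3=567/178
back: M2=-291/23−6/23·567/178=-1200/89
back: M1=13/2−1/6·-1200/89=1557/178
M: M0=0, M1=1557/178, M2=-1200/89, M3=567/178, M4=0
seg 0: a=-3, c=M0/2=0, d=(M1−M0)/(6·2)=519/712, b=Δ0−h0·(2M0+M1)/6=-304/89
seg 1: a=-4, c=M1/2=1557/356, d=(M2−M1)/(6·1)=-1319/356, b=Δ1−h1·(2M1+M2)/6=949/178
seg 2: a=2, c=M2/2=-600/89, d=(M3−M2)/(6·1)=989/356, b=Δ2−h2·(2M2+M3)/6=1055/356
seg 3: a=1, c=M3/2=567/356, d=(M4−M3)/(6·3)=-63/356, b=Δ3−h3·(2M3+M4)/6=-389/178
t_q=3/2 → seg 0, τ=3/2; S=-3+-304/89·τ+0·τ²+519/712·τ³=-32259/5696

  seg 0: a=-3 b=-304/89 c=0 d=519/712
  seg 1: a=-4 b=949/178 c=1557/356 d=-1319/356
  seg 2: a=2 b=1055/356 c=-600/89 d=989/356
  seg 3: a=1 b=-389/178 c=567/356 d=-63/356
S(3/2) = -32259/5696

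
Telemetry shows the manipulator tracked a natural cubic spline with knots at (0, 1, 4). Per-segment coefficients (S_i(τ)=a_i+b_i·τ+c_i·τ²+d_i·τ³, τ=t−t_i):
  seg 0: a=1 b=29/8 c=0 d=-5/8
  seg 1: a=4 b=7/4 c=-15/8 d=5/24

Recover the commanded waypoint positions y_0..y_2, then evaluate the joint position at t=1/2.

y_0 = S_0(0) = a_0 = 1
y_1 = S_1(0) = a_1 = 4
y_2 = S_1(3) = -2
t_q=1/2 is in segment 0 (τ=1/2); S_0(τ)=175/64

y_0=1 y_1=4 y_2=-2
S(1/2) = 175/64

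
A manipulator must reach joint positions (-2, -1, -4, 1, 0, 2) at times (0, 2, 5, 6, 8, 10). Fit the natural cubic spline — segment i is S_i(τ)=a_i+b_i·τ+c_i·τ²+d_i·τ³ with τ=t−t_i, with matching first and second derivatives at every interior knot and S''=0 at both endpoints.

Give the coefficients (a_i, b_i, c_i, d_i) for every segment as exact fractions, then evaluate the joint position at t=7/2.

Δ: Δ0=1/2, Δ1=-1, Δ2=5, Δ3=-1/2, Δ4=1
row 1: diag=10, rhs=-9; c'=3/10, d'=-9/10
row 2: denom=8−3·3/10=71/10; d'=(36−3·-9/10)/(71/10)=387/71
row 3: denom=6−1·10/71=416/71; d'=(-33−1·387/71)/(416/71)=-105/16
row 4: denom=8−2·71/208=761/104; d'=(9−2·-105/16)/(761/104)=2301/761
back: M4=2301/761
back: M3=-105/16−71/208·2301/761=-11559/1522
back: M2=387/71−10/71·-11559/1522=4962/761
back: M1=-9/10−3/10·4962/761=-4347/1522
M: M0=0, M1=-4347/1522, M2=4962/761, M3=-11559/1522, M4=2301/761, M5=0
seg 0: a=-2, c=M0/2=0, d=(M1−M0)/(6·2)=-1449/6088, b=Δ0−h0·(2M0+M1)/6=1105/761
seg 1: a=-1, c=M1/2=-4347/3044, d=(M2−M1)/(6·3)=4757/9132, b=Δ1−h1·(2M1+M2)/6=-2137/1522
seg 2: a=-4, c=M2/2=2481/761, d=(M3−M2)/(6·1)=-7161/3044, b=Δ2−h2·(2M2+M3)/6=12457/3044
seg 3: a=1, c=M3/2=-11559/3044, d=(M4−M3)/(6·2)=5387/6088, b=Δ3−h3·(2M3+M4)/6=5411/1522
seg 4: a=0, c=M4/2=2301/1522, d=(M5−M4)/(6·2)=-767/3044, b=Δ4−h4·(2M4+M5)/6=-773/761
t_q=7/2 → seg 1, τ=3/2; S=-1+-2137/1522·τ+-4347/3044·τ²+4757/9132·τ³=-111073/24352

  seg 0: a=-2 b=1105/761 c=0 d=-1449/6088
  seg 1: a=-1 b=-2137/1522 c=-4347/3044 d=4757/9132
  seg 2: a=-4 b=12457/3044 c=2481/761 d=-7161/3044
  seg 3: a=1 b=5411/1522 c=-11559/3044 d=5387/6088
  seg 4: a=0 b=-773/761 c=2301/1522 d=-767/3044
S(7/2) = -111073/24352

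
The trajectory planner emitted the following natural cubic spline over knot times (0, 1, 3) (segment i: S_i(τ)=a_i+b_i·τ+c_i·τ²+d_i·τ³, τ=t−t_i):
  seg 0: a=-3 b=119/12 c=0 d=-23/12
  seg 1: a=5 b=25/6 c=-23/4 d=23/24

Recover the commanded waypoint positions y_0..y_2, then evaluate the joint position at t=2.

y_0=-3 y_1=5 y_2=-2
S(2) = 35/8

y_0 = S_0(0) = a_0 = -3
y_1 = S_1(0) = a_1 = 5
y_2 = S_1(2) = -2
t_q=2 is in segment 1 (τ=1); S_1(τ)=35/8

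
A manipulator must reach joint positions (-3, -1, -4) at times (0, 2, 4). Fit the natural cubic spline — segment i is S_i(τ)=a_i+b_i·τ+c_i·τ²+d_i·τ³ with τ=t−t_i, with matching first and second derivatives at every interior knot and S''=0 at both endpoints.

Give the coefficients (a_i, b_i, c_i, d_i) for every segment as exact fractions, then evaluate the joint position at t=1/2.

  seg 0: a=-3 b=13/8 c=0 d=-5/32
  seg 1: a=-1 b=-1/4 c=-15/16 d=5/32
S(1/2) = -565/256

Δ: Δ0=1, Δ1=-3/2
row 1: diag=8, rhs=-15; c'=1/4, d'=-15/8
back: M1=-15/8
M: M0=0, M1=-15/8, M2=0
seg 0: a=-3, c=M0/2=0, d=(M1−M0)/(6·2)=-5/32, b=Δ0−h0·(2M0+M1)/6=13/8
seg 1: a=-1, c=M1/2=-15/16, d=(M2−M1)/(6·2)=5/32, b=Δ1−h1·(2M1+M2)/6=-1/4
t_q=1/2 → seg 0, τ=1/2; S=-3+13/8·τ+0·τ²+-5/32·τ³=-565/256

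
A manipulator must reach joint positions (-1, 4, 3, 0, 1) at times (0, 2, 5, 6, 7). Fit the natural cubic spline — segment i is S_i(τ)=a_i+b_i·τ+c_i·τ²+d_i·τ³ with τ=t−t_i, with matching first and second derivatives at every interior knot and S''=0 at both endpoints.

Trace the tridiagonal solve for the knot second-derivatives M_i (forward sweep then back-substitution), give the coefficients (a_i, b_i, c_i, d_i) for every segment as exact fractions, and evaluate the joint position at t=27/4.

Δ: Δ0=5/2, Δ1=-1/3, Δ2=-3, Δ3=1
row 1: diag=10, rhs=-17; c'=3/10, d'=-17/10
row 2: denom=8−3·3/10=71/10; d'=(-16−3·-17/10)/(71/10)=-109/71
row 3: denom=4−1·10/71=274/71; d'=(24−1·-109/71)/(274/71)=1813/274
back: M3=1813/274
back: M2=-109/71−10/71·1813/274=-338/137
back: M1=-17/10−3/10·-338/137=-263/274
M: M0=0, M1=-263/274, M2=-338/137, M3=1813/274, M4=0
seg 0: a=-1, c=M0/2=0, d=(M1−M0)/(6·2)=-263/3288, b=Δ0−h0·(2M0+M1)/6=1159/411
seg 1: a=4, c=M1/2=-263/548, d=(M2−M1)/(6·3)=-413/4932, b=Δ1−h1·(2M1+M2)/6=1529/822
seg 2: a=3, c=M2/2=-169/137, d=(M3−M2)/(6·1)=2489/1644, b=Δ2−h2·(2M2+M3)/6=-5393/1644
seg 3: a=0, c=M3/2=1813/548, d=(M4−M3)/(6·1)=-1813/1644, b=Δ3−h3·(2M3+M4)/6=-991/822
t_q=27/4 → seg 3, τ=3/4; S=0+-991/822·τ+1813/548·τ²+-1813/1644·τ³=17239/35072

  seg 0: a=-1 b=1159/411 c=0 d=-263/3288
  seg 1: a=4 b=1529/822 c=-263/548 d=-413/4932
  seg 2: a=3 b=-5393/1644 c=-169/137 d=2489/1644
  seg 3: a=0 b=-991/822 c=1813/548 d=-1813/1644
S(27/4) = 17239/35072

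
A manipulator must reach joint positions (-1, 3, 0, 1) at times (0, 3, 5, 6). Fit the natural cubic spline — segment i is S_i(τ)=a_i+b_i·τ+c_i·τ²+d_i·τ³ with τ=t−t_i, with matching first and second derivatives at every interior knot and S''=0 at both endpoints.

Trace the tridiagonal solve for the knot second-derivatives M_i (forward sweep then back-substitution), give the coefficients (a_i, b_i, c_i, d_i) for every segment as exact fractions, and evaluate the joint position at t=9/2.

  seg 0: a=-1 b=211/84 c=0 d=-11/84
  seg 1: a=3 b=-43/42 c=-33/28 d=79/168
  seg 2: a=0 b=-2/21 c=23/14 d=-23/42
S(9/2) = 179/448

Δ: Δ0=4/3, Δ1=-3/2, Δ2=1
row 1: diag=10, rhs=-17; c'=1/5, d'=-17/10
row 2: denom=6−2·1/5=28/5; d'=(15−2·-17/10)/(28/5)=23/7
back: M2=23/7
back: M1=-17/10−1/5·23/7=-33/14
M: M0=0, M1=-33/14, M2=23/7, M3=0
seg 0: a=-1, c=M0/2=0, d=(M1−M0)/(6·3)=-11/84, b=Δ0−h0·(2M0+M1)/6=211/84
seg 1: a=3, c=M1/2=-33/28, d=(M2−M1)/(6·2)=79/168, b=Δ1−h1·(2M1+M2)/6=-43/42
seg 2: a=0, c=M2/2=23/14, d=(M3−M2)/(6·1)=-23/42, b=Δ2−h2·(2M2+M3)/6=-2/21
t_q=9/2 → seg 1, τ=3/2; S=3+-43/42·τ+-33/28·τ²+79/168·τ³=179/448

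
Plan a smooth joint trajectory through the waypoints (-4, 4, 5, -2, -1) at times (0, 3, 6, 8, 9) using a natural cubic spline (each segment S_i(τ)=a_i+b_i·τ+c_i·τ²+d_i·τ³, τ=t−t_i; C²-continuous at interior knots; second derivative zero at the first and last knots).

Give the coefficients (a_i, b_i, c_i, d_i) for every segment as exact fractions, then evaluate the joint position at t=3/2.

  seg 0: a=-4 b=292/103 c=0 d=-52/2781
  seg 1: a=4 b=240/103 c=-52/309 d=-461/2781
  seg 2: a=5 b=-325/103 c=-171/103 d=613/824
  seg 3: a=-2 b=-179/206 c=1155/412 d=-385/412
S(3/2) = 39/206

Δ: Δ0=8/3, Δ1=1/3, Δ2=-7/2, Δ3=1
row 1: diag=12, rhs=-14; c'=1/4, d'=-7/6
row 2: denom=10−3·1/4=37/4; d'=(-23−3·-7/6)/(37/4)=-78/37
row 3: denom=6−2·8/37=206/37; d'=(27−2·-78/37)/(206/37)=1155/206
back: M3=1155/206
back: M2=-78/37−8/37·1155/206=-342/103
back: M1=-7/6−1/4·-342/103=-104/309
M: M0=0, M1=-104/309, M2=-342/103, M3=1155/206, M4=0
seg 0: a=-4, c=M0/2=0, d=(M1−M0)/(6·3)=-52/2781, b=Δ0−h0·(2M0+M1)/6=292/103
seg 1: a=4, c=M1/2=-52/309, d=(M2−M1)/(6·3)=-461/2781, b=Δ1−h1·(2M1+M2)/6=240/103
seg 2: a=5, c=M2/2=-171/103, d=(M3−M2)/(6·2)=613/824, b=Δ2−h2·(2M2+M3)/6=-325/103
seg 3: a=-2, c=M3/2=1155/412, d=(M4−M3)/(6·1)=-385/412, b=Δ3−h3·(2M3+M4)/6=-179/206
t_q=3/2 → seg 0, τ=3/2; S=-4+292/103·τ+0·τ²+-52/2781·τ³=39/206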